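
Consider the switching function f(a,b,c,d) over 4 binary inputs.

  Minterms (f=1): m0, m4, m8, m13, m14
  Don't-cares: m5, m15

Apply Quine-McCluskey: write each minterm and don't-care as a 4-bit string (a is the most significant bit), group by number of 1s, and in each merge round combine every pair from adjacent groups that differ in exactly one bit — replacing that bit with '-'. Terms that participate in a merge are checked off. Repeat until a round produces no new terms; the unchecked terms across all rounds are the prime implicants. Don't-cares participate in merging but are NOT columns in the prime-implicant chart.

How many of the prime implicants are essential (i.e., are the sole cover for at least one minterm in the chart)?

2

[col 0] 0000*, 0100*, 0101*, 1000*, 1101*, 1110*, 1111*
[col 1] -000, -101, 0-00, 010-, 11-1, 111-
Prime implicants: -000, -101, 0-00, 010-, 11-1, 111-
PI chart (minterm → PIs covering it):
  0 | -000,0-00
  4 | 0-00,010-
  8 | -000  (sole → essential)
  13 | -101,11-1
  14 | 111-  (sole → essential)
Essential prime implicants: -000, 111-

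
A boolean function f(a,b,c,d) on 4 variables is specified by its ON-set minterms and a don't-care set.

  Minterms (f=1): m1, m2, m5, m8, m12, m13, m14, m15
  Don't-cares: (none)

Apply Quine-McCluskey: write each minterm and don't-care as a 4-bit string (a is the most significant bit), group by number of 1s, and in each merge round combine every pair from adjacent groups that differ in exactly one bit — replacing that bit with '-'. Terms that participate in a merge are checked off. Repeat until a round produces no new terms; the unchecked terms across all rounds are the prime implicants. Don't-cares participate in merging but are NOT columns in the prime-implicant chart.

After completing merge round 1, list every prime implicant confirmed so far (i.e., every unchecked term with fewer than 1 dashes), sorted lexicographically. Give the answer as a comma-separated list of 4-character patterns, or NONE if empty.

Round 0: 0001✓ 0010 0101✓ 1000✓ 1100✓ 1101✓ 1110✓ 1111✓
Round 1: -101 0-01 1-00 11-0✓ 11-1✓ 110-✓ 111-✓
Round 2: 11--
PIs = {-101, 0-01, 0010, 1-00, 11--}

0010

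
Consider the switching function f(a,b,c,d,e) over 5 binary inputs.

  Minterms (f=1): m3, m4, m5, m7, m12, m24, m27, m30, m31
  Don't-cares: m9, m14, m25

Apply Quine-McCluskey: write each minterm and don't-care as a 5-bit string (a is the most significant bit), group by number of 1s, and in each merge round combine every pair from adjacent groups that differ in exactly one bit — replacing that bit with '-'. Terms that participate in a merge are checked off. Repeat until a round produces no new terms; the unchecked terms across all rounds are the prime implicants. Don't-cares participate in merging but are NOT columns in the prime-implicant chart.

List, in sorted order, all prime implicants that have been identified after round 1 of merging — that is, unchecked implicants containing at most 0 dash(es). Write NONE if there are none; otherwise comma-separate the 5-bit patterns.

NONE

size-2^0 implicants → 00011(✓)  00100(✓)  00101(✓)  00111(✓)  01001(✓)  01100(✓)  01110(✓)  11000(✓)  11001(✓)  11011(✓)  11110(✓)  11111(✓)
size-2^1 implicants → -1001  -1110  0-100  00-11  001-1  0010-  011-0  11-11  110-1  1100-  1111-
Unchecked terms (primes): -1001, -1110, 0-100, 00-11, 001-1, 0010-, 011-0, 11-11, 110-1, 1100-, 1111-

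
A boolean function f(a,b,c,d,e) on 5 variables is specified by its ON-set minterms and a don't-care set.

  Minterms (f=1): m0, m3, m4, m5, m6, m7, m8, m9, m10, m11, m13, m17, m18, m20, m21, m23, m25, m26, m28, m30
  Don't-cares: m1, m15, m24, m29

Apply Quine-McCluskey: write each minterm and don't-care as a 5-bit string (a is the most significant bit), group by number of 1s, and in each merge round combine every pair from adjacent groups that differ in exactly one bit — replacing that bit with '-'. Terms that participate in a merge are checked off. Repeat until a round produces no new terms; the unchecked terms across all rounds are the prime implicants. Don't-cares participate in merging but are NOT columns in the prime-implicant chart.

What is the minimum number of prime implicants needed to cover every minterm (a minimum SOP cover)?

9

Round 0: 00000✓ 00001✓ 00011✓ 00100✓ 00101✓ 00110✓ 00111✓ 01000✓ 01001✓ 01010✓ 01011✓ 01101✓ 01111✓ 10001✓ 10010✓ 10100✓ 10101✓ 10111✓ 11000✓ 11001✓ 11010✓ 11100✓ 11101✓ 11110✓
Round 1: -0001✓ -0100✓ -0101✓ -0111✓ -1000✓ -1001✓ -1010✓ -1101✓ 0-000✓ 0-001✓ 0-011✓ 0-101✓ 0-111✓ 00-00✓ 00-01✓ 00-11✓ 000-1✓ 0000-✓ 001-0✓ 001-1✓ 0010-✓ 0011-✓ 01-01✓ 01-11✓ 010-0✓ 010-1✓ 0100-✓ 0101-✓ 011-1✓ 1-001✓ 1-010 1-100✓ 1-101✓ 10-01✓ 101-1✓ 1010-✓ 11-00✓ 11-01✓ 11-10✓ 110-0✓ 1100-✓ 111-0✓ 1110-✓
Round 2: --001✓ --101✓ -0-01✓ -01-1 -010- -1-01✓ -10-0 -100- 0--01✓ 0--11✓ 0-0-1✓ 0-00- 0-1-1✓ 00--1✓ 00-0- 001-- 01--1✓ 010-- 1--01✓ 1-10- 11--0 11-0-
Round 3: ---01 0---1
PIs = {---01, -01-1, -010-, -10-0, -100-, 0---1, 0-00-, 00-0-, 001--, 010--, 1-010, 1-10-, 11--0, 11-0-}
Coverage chart:
  m0: 0-00-,00-0-
  m3: 0---1 ←essential
  m4: -010-,00-0-,001--
  m5: ---01,-01-1,-010-,0---1,00-0-,001--
  m6: 001-- ←essential
  m7: -01-1,0---1,001--
  m8: -10-0,-100-,0-00-,010--
  m9: ---01,-100-,0---1,0-00-,010--
  m10: -10-0,010--
  m11: 0---1,010--
  m13: ---01,0---1
  m17: ---01 ←essential
  m18: 1-010 ←essential
  m20: -010-,1-10-
  m21: ---01,-01-1,-010-,1-10-
  m23: -01-1 ←essential
  m25: ---01,-100-,11-0-
  m26: -10-0,1-010,11--0
  m28: 1-10-,11--0,11-0-
  m30: 11--0 ←essential
Essential: ---01, -01-1, 0---1, 001--, 1-010, 11--0
Petrick residual → -010-, -10-0, 0-00-
Min cover (9 terms): d'e + b'ce + b'cd' + bc'e' + a'e + a'c'd' + a'b'c + ac'de' + abe'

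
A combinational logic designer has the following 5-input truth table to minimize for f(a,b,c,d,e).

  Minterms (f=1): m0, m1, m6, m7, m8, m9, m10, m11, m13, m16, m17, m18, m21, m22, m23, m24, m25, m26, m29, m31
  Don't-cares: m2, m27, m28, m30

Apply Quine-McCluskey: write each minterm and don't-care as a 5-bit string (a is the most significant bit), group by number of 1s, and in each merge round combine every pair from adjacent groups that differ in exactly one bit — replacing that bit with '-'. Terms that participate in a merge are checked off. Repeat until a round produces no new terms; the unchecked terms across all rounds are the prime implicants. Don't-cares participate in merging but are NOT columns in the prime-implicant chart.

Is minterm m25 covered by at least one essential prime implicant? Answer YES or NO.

size-2^0 implicants → 00000(✓)  00001(✓)  00010(✓)  00110(✓)  00111(✓)  01000(✓)  01001(✓)  01010(✓)  01011(✓)  01101(✓)  10000(✓)  10001(✓)  10010(✓)  10101(✓)  10110(✓)  10111(✓)  11000(✓)  11001(✓)  11010(✓)  11011(✓)  11100(✓)  11101(✓)  11110(✓)  11111(✓)
size-2^1 implicants → -0000(✓)  -0001(✓)  -0010(✓)  -0110(✓)  -0111(✓)  -1000(✓)  -1001(✓)  -1010(✓)  -1011(✓)  -1101(✓)  0-000(✓)  0-001(✓)  0-010(✓)  00-10(✓)  000-0(✓)  0000-(✓)  0011-(✓)  01-01(✓)  010-0(✓)  010-1(✓)  0100-(✓)  0101-(✓)  1-000(✓)  1-001(✓)  1-010(✓)  1-101(✓)  1-110(✓)  1-111(✓)  10-01(✓)  10-10(✓)  100-0(✓)  1000-(✓)  101-1(✓)  1011-(✓)  11-00(✓)  11-01(✓)  11-10(✓)  11-11(✓)  110-0(✓)  110-1(✓)  1100-(✓)  1101-(✓)  111-0(✓)  111-1(✓)  1110-(✓)  1111-(✓)
size-2^2 implicants → --000(✓)  --001(✓)  --010(✓)  -0-10  -00-0(✓)  -000-(✓)  -011-  -1-01  -10-0(✓)  -10-1(✓)  -100-(✓)  -101-(✓)  0-0-0(✓)  0-00-(✓)  010--(✓)  1--01  1--10  1-0-0(✓)  1-00-(✓)  1-1-1  1-11-  11--0(✓)  11--1(✓)  11-0-(✓)  11-1-(✓)  110--(✓)  111--(✓)
size-2^3 implicants → --0-0  --00-  -10--  11---
Unchecked terms (primes): --0-0, --00-, -0-10, -011-, -1-01, -10--, 1--01, 1--10, 1-1-1, 1-11-, 11---
Minterm coverage:
  m0 ⊆ --0-0,--00-
  m1 ⊆ --00- [E]
  m6 ⊆ -0-10,-011-
  m7 ⊆ -011- [E]
  m8 ⊆ --0-0,--00-,-10--
  m9 ⊆ --00-,-1-01,-10--
  m10 ⊆ --0-0,-10--
  m11 ⊆ -10-- [E]
  m13 ⊆ -1-01 [E]
  m16 ⊆ --0-0,--00-
  m17 ⊆ --00-,1--01
  m18 ⊆ --0-0,-0-10,1--10
  m21 ⊆ 1--01,1-1-1
  m22 ⊆ -0-10,-011-,1--10,1-11-
  m23 ⊆ -011-,1-1-1,1-11-
  m24 ⊆ --0-0,--00-,-10--,11---
  m25 ⊆ --00-,-1-01,-10--,1--01,11---
  m26 ⊆ --0-0,-10--,1--10,11---
  m29 ⊆ -1-01,1--01,1-1-1,11---
  m31 ⊆ 1-1-1,1-11-,11---
E = {--00-, -011-, -1-01, -10--}

YES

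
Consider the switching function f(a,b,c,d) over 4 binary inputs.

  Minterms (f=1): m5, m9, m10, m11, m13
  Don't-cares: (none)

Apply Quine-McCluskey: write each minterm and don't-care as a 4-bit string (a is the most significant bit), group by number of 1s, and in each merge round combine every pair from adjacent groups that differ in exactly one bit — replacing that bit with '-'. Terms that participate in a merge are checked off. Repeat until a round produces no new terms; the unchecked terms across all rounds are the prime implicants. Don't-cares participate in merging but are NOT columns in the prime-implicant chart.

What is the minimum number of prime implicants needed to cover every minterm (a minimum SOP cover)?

3

[col 0] 0101*, 1001*, 1010*, 1011*, 1101*
[col 1] -101, 1-01, 10-1, 101-
Prime implicants: -101, 1-01, 10-1, 101-
PI chart (minterm → PIs covering it):
  5 | -101  (sole → essential)
  9 | 1-01,10-1
  10 | 101-  (sole → essential)
  11 | 10-1,101-
  13 | -101,1-01
Essential prime implicants: -101, 101-
Petrick residual → 1-01
Minimum SOP uses 3 PIs: bc'd + ac'd + ab'c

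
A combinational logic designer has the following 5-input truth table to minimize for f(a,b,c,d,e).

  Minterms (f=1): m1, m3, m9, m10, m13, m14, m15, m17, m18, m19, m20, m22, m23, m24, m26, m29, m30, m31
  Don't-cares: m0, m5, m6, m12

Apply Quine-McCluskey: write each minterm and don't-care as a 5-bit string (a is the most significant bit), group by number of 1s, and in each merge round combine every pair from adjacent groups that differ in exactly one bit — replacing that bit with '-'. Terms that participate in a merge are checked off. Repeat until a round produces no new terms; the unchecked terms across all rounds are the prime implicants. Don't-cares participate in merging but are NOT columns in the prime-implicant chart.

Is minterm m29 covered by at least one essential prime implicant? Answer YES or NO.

size-2^0 implicants → 00000(✓)  00001(✓)  00011(✓)  00101(✓)  00110(✓)  01001(✓)  01010(✓)  01100(✓)  01101(✓)  01110(✓)  01111(✓)  10001(✓)  10010(✓)  10011(✓)  10100(✓)  10110(✓)  10111(✓)  11000(✓)  11010(✓)  11101(✓)  11110(✓)  11111(✓)
size-2^1 implicants → -0001(✓)  -0011(✓)  -0110(✓)  -1010(✓)  -1101(✓)  -1110(✓)  -1111(✓)  0-001(✓)  0-101(✓)  0-110(✓)  00-01(✓)  000-1(✓)  0000-  01-01(✓)  01-10(✓)  011-0(✓)  011-1(✓)  0110-(✓)  0111-(✓)  1-010(✓)  1-110(✓)  1-111(✓)  10-10(✓)  10-11(✓)  100-1(✓)  1001-(✓)  101-0  1011-(✓)  11-10(✓)  110-0  111-1(✓)  1111-(✓)
size-2^2 implicants → --110  -00-1  -1-10  -11-1  -111-  0--01  011--  1--10  1-11-  10-1-
Unchecked terms (primes): --110, -00-1, -1-10, -11-1, -111-, 0--01, 0000-, 011--, 1--10, 1-11-, 10-1-, 101-0, 110-0
Minterm coverage:
  m1 ⊆ -00-1,0--01,0000-
  m3 ⊆ -00-1 [E]
  m9 ⊆ 0--01 [E]
  m10 ⊆ -1-10 [E]
  m13 ⊆ -11-1,0--01,011--
  m14 ⊆ --110,-1-10,-111-,011--
  m15 ⊆ -11-1,-111-,011--
  m17 ⊆ -00-1 [E]
  m18 ⊆ 1--10,10-1-
  m19 ⊆ -00-1,10-1-
  m20 ⊆ 101-0 [E]
  m22 ⊆ --110,1--10,1-11-,10-1-,101-0
  m23 ⊆ 1-11-,10-1-
  m24 ⊆ 110-0 [E]
  m26 ⊆ -1-10,1--10,110-0
  m29 ⊆ -11-1 [E]
  m30 ⊆ --110,-1-10,-111-,1--10,1-11-
  m31 ⊆ -11-1,-111-,1-11-
E = {-00-1, -1-10, -11-1, 0--01, 101-0, 110-0}

YES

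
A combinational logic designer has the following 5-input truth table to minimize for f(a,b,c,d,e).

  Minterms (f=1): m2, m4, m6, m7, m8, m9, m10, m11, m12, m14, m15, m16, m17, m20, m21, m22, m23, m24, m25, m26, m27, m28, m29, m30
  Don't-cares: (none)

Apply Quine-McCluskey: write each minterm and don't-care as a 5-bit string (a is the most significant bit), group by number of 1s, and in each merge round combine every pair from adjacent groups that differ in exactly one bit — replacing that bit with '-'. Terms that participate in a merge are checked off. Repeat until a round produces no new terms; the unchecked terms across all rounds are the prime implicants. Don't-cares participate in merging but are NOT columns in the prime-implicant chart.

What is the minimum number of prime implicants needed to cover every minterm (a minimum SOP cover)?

6

Round 0: 00010✓ 00100✓ 00110✓ 00111✓ 01000✓ 01001✓ 01010✓ 01011✓ 01100✓ 01110✓ 01111✓ 10000✓ 10001✓ 10100✓ 10101✓ 10110✓ 10111✓ 11000✓ 11001✓ 11010✓ 11011✓ 11100✓ 11101✓ 11110✓
Round 1: -0100✓ -0110✓ -0111✓ -1000✓ -1001✓ -1010✓ -1011✓ -1100✓ -1110✓ 0-010✓ 0-100✓ 0-110✓ 0-111✓ 00-10✓ 001-0✓ 0011-✓ 01-00✓ 01-10✓ 01-11✓ 010-0✓ 010-1✓ 0100-✓ 0101-✓ 011-0✓ 0111-✓ 1-000✓ 1-001✓ 1-100✓ 1-101✓ 1-110✓ 10-00✓ 10-01✓ 1000-✓ 101-0✓ 101-1✓ 1010-✓ 1011-✓ 11-00✓ 11-01✓ 11-10✓ 110-0✓ 110-1✓ 1100-✓ 1101-✓ 111-0✓ 1110-✓
Round 2: --100✓ --110✓ -01-0✓ -011- -1-00✓ -1-10✓ -10-0✓ -10-1✓ -100-✓ -101-✓ -11-0✓ 0--10 0-1-0✓ 0-11- 01--0✓ 01-1- 010--✓ 1--00✓ 1--01✓ 1-00-✓ 1-1-0✓ 1-10-✓ 10-0-✓ 101-- 11--0✓ 11-0-✓ 110--✓
Round 3: --1-0 -1--0 -10-- 1--0-
PIs = {--1-0, -011-, -1--0, -10--, 0--10, 0-11-, 01-1-, 1--0-, 101--}
Coverage chart:
  m2: 0--10 ←essential
  m4: --1-0 ←essential
  m6: --1-0,-011-,0--10,0-11-
  m7: -011-,0-11-
  m8: -1--0,-10--
  m9: -10-- ←essential
  m10: -1--0,-10--,0--10,01-1-
  m11: -10--,01-1-
  m12: --1-0,-1--0
  m14: --1-0,-1--0,0--10,0-11-,01-1-
  m15: 0-11-,01-1-
  m16: 1--0- ←essential
  m17: 1--0- ←essential
  m20: --1-0,1--0-,101--
  m21: 1--0-,101--
  m22: --1-0,-011-,101--
  m23: -011-,101--
  m24: -1--0,-10--,1--0-
  m25: -10--,1--0-
  m26: -1--0,-10--
  m27: -10-- ←essential
  m28: --1-0,-1--0,1--0-
  m29: 1--0- ←essential
  m30: --1-0,-1--0
Essential: --1-0, -10--, 0--10, 1--0-
Petrick residual → -011-, 0-11-
Min cover (6 terms): ce' + b'cd + bc' + a'de' + a'cd + ad'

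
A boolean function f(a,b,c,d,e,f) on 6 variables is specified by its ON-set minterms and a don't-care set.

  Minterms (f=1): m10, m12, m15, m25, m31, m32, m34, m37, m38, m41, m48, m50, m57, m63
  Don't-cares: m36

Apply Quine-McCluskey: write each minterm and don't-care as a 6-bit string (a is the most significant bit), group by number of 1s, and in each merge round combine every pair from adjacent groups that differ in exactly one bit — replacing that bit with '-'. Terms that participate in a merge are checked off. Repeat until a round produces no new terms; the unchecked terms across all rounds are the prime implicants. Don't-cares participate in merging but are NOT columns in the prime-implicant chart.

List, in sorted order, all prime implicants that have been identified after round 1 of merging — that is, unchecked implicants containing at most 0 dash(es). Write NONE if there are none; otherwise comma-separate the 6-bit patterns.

size-2^0 implicants → 001010  001100  001111(✓)  011001(✓)  011111(✓)  100000(✓)  100010(✓)  100100(✓)  100101(✓)  100110(✓)  101001(✓)  110000(✓)  110010(✓)  111001(✓)  111111(✓)
size-2^1 implicants → -11001  -11111  0-1111  1-0000(✓)  1-0010(✓)  1-1001  100-00(✓)  100-10(✓)  1000-0(✓)  1001-0(✓)  10010-  1100-0(✓)
size-2^2 implicants → 1-00-0  100--0
Unchecked terms (primes): -11001, -11111, 0-1111, 001010, 001100, 1-00-0, 1-1001, 100--0, 10010-

001010, 001100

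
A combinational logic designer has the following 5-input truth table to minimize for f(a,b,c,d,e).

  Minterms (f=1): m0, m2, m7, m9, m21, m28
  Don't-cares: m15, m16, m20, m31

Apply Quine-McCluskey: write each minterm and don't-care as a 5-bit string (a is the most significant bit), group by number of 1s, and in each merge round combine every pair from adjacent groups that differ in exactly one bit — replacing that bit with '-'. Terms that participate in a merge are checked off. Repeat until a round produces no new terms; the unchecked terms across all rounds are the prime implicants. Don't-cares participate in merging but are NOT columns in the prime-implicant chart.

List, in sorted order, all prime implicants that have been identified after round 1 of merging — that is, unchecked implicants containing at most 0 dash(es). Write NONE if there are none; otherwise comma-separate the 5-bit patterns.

[col 0] 00000*, 00010*, 00111*, 01001, 01111*, 10000*, 10100*, 10101*, 11100*, 11111*
[col 1] -0000, -1111, 0-111, 000-0, 1-100, 10-00, 1010-
Prime implicants: -0000, -1111, 0-111, 000-0, 01001, 1-100, 10-00, 1010-

01001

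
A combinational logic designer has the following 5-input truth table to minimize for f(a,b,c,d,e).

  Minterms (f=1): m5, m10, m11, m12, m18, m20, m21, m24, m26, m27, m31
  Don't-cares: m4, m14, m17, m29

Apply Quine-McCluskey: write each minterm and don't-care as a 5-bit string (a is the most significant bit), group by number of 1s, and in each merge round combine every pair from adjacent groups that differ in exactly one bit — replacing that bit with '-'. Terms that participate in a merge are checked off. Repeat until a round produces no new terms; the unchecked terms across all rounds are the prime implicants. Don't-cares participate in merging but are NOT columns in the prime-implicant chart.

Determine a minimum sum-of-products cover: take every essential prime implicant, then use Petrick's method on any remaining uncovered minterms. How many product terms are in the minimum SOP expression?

6

[col 0] 00100*, 00101*, 01010*, 01011*, 01100*, 01110*, 10001*, 10010*, 10100*, 10101*, 11000*, 11010*, 11011*, 11101*, 11111*
[col 1] -0100*, -0101*, -1010*, -1011*, 0-100, 0010-*, 01-10, 0101-*, 011-0, 1-010, 1-101, 10-01, 1010-*, 11-11, 110-0, 1101-*, 111-1
[col 2] -010-, -101-
Prime implicants: -010-, -101-, 0-100, 01-10, 011-0, 1-010, 1-101, 10-01, 11-11, 110-0, 111-1
PI chart (minterm → PIs covering it):
  5 | -010-  (sole → essential)
  10 | -101-,01-10
  11 | -101-  (sole → essential)
  12 | 0-100,011-0
  18 | 1-010  (sole → essential)
  20 | -010-  (sole → essential)
  21 | -010-,1-101,10-01
  24 | 110-0  (sole → essential)
  26 | -101-,1-010,110-0
  27 | -101-,11-11
  31 | 11-11,111-1
Essential prime implicants: -010-, -101-, 1-010, 110-0
Petrick residual → 0-100, 11-11
Minimum SOP uses 6 PIs: b'cd' + bc'd + a'cd'e' + ac'de' + abde + abc'e'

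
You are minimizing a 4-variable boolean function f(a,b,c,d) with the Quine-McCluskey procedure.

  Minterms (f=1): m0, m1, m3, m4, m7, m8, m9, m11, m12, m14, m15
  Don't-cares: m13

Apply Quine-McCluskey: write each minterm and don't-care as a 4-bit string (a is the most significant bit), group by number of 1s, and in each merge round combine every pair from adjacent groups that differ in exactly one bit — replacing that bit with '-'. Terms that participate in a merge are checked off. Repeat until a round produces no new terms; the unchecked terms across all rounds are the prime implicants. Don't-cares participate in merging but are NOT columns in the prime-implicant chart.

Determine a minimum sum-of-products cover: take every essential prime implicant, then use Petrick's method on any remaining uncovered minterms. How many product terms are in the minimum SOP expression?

4

[col 0] 0000*, 0001*, 0011*, 0100*, 0111*, 1000*, 1001*, 1011*, 1100*, 1101*, 1110*, 1111*
[col 1] -000*, -001*, -011*, -100*, -111*, 0-00*, 0-11*, 00-1*, 000-*, 1-00*, 1-01*, 1-11*, 10-1*, 100-*, 11-0*, 11-1*, 110-*, 111-*
[col 2] --00, --11, -0-1, -00-, 1--1, 1-0-, 11--
Prime implicants: --00, --11, -0-1, -00-, 1--1, 1-0-, 11--
PI chart (minterm → PIs covering it):
  0 | --00,-00-
  1 | -0-1,-00-
  3 | --11,-0-1
  4 | --00  (sole → essential)
  7 | --11  (sole → essential)
  8 | --00,-00-,1-0-
  9 | -0-1,-00-,1--1,1-0-
  11 | --11,-0-1,1--1
  12 | --00,1-0-,11--
  14 | 11--  (sole → essential)
  15 | --11,1--1,11--
Essential prime implicants: --00, --11, 11--
Petrick residual → -0-1
Minimum SOP uses 4 PIs: c'd' + cd + b'd + ab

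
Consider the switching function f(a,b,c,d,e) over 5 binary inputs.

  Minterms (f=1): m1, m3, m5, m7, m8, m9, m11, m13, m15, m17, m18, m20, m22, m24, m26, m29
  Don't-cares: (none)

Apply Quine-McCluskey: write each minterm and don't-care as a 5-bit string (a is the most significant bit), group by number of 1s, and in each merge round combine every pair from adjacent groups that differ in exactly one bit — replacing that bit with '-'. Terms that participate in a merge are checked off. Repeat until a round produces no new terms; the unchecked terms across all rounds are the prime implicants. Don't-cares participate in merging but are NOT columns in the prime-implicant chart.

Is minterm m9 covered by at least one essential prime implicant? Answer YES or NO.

Round 0: 00001✓ 00011✓ 00101✓ 00111✓ 01000✓ 01001✓ 01011✓ 01101✓ 01111✓ 10001✓ 10010✓ 10100✓ 10110✓ 11000✓ 11010✓ 11101✓
Round 1: -0001 -1000 -1101 0-001✓ 0-011✓ 0-101✓ 0-111✓ 00-01✓ 00-11✓ 000-1✓ 001-1✓ 01-01✓ 01-11✓ 010-1✓ 0100- 011-1✓ 1-010 10-10 101-0 110-0
Round 2: 0--01✓ 0--11✓ 0-0-1✓ 0-1-1✓ 00--1✓ 01--1✓
Round 3: 0---1
PIs = {-0001, -1000, -1101, 0---1, 0100-, 1-010, 10-10, 101-0, 110-0}
Coverage chart:
  m1: -0001,0---1
  m3: 0---1 ←essential
  m5: 0---1 ←essential
  m7: 0---1 ←essential
  m8: -1000,0100-
  m9: 0---1,0100-
  m11: 0---1 ←essential
  m13: -1101,0---1
  m15: 0---1 ←essential
  m17: -0001 ←essential
  m18: 1-010,10-10
  m20: 101-0 ←essential
  m22: 10-10,101-0
  m24: -1000,110-0
  m26: 1-010,110-0
  m29: -1101 ←essential
Essential: -0001, -1101, 0---1, 101-0

YES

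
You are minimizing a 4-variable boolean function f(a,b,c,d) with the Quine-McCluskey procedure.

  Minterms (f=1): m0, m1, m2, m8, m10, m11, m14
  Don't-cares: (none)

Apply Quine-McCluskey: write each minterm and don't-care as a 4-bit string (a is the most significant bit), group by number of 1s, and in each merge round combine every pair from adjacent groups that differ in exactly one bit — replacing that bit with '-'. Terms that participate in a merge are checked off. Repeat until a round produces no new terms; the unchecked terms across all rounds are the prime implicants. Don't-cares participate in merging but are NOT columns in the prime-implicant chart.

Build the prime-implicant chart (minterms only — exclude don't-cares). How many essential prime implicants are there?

4

Round 0: 0000✓ 0001✓ 0010✓ 1000✓ 1010✓ 1011✓ 1110✓
Round 1: -000✓ -010✓ 00-0✓ 000- 1-10 10-0✓ 101-
Round 2: -0-0
PIs = {-0-0, 000-, 1-10, 101-}
Coverage chart:
  m0: -0-0,000-
  m1: 000- ←essential
  m2: -0-0 ←essential
  m8: -0-0 ←essential
  m10: -0-0,1-10,101-
  m11: 101- ←essential
  m14: 1-10 ←essential
Essential: -0-0, 000-, 1-10, 101-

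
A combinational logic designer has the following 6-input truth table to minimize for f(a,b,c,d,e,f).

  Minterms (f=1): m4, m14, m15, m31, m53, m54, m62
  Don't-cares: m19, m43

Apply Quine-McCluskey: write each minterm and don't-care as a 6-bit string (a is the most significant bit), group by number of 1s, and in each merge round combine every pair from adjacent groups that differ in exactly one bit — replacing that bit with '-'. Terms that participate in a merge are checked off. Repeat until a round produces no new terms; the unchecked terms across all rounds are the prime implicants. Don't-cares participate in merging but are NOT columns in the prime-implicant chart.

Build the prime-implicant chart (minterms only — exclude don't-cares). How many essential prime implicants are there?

[col 0] 000100, 001110*, 001111*, 010011, 011111*, 101011, 110101, 110110*, 111110*
[col 1] 0-1111, 00111-, 11-110
Prime implicants: 0-1111, 000100, 00111-, 010011, 101011, 11-110, 110101
PI chart (minterm → PIs covering it):
  4 | 000100  (sole → essential)
  14 | 00111-  (sole → essential)
  15 | 0-1111,00111-
  31 | 0-1111  (sole → essential)
  53 | 110101  (sole → essential)
  54 | 11-110  (sole → essential)
  62 | 11-110  (sole → essential)
Essential prime implicants: 0-1111, 000100, 00111-, 11-110, 110101

5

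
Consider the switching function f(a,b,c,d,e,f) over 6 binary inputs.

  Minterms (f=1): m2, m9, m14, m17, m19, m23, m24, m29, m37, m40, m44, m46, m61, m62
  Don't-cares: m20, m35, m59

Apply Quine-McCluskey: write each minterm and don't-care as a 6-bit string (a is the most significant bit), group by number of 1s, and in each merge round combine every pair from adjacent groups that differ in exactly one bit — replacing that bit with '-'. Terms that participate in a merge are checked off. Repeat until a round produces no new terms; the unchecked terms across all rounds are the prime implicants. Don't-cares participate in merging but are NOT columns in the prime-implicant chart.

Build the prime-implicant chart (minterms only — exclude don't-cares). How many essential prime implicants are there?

[col 0] 000010, 001001, 001110*, 010001*, 010011*, 010100, 010111*, 011000, 011101*, 100011, 100101, 101000*, 101100*, 101110*, 111011, 111101*, 111110*
[col 1] -01110, -11101, 010-11, 0100-1, 1-1110, 101-00, 1011-0
Prime implicants: -01110, -11101, 000010, 001001, 010-11, 0100-1, 010100, 011000, 1-1110, 100011, 100101, 101-00, 1011-0, 111011
PI chart (minterm → PIs covering it):
  2 | 000010  (sole → essential)
  9 | 001001  (sole → essential)
  14 | -01110  (sole → essential)
  17 | 0100-1  (sole → essential)
  19 | 010-11,0100-1
  23 | 010-11  (sole → essential)
  24 | 011000  (sole → essential)
  29 | -11101  (sole → essential)
  37 | 100101  (sole → essential)
  40 | 101-00  (sole → essential)
  44 | 101-00,1011-0
  46 | -01110,1-1110,1011-0
  61 | -11101  (sole → essential)
  62 | 1-1110  (sole → essential)
Essential prime implicants: -01110, -11101, 000010, 001001, 010-11, 0100-1, 011000, 1-1110, 100101, 101-00

10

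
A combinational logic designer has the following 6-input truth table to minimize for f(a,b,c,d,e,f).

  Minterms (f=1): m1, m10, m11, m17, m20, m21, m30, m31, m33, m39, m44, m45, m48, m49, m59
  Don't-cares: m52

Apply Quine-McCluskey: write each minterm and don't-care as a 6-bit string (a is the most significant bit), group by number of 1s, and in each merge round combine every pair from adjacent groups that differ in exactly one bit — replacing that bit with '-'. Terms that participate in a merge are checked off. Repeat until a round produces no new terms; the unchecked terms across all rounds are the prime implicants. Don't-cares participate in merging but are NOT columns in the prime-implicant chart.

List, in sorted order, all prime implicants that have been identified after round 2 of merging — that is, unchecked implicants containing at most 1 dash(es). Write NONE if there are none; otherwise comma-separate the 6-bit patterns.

-10100, 00101-, 010-01, 01010-, 01111-, 100111, 10110-, 110-00, 11000-, 111011

size-2^0 implicants → 000001(✓)  001010(✓)  001011(✓)  010001(✓)  010100(✓)  010101(✓)  011110(✓)  011111(✓)  100001(✓)  100111  101100(✓)  101101(✓)  110000(✓)  110001(✓)  110100(✓)  111011
size-2^1 implicants → -00001(✓)  -10001(✓)  -10100  0-0001(✓)  00101-  010-01  01010-  01111-  1-0001(✓)  10110-  110-00  11000-
size-2^2 implicants → --0001
Unchecked terms (primes): --0001, -10100, 00101-, 010-01, 01010-, 01111-, 100111, 10110-, 110-00, 11000-, 111011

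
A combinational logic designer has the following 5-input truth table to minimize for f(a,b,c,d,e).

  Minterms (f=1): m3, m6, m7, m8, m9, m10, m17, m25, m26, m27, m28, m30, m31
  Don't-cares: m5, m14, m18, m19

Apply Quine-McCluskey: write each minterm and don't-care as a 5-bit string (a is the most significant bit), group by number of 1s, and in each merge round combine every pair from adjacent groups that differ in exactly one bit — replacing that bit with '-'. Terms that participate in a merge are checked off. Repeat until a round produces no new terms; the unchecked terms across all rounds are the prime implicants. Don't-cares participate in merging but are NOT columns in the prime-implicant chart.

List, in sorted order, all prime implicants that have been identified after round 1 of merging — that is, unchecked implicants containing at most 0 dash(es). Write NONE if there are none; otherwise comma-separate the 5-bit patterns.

NONE

[col 0] 00011*, 00101*, 00110*, 00111*, 01000*, 01001*, 01010*, 01110*, 10001*, 10010*, 10011*, 11001*, 11010*, 11011*, 11100*, 11110*, 11111*
[col 1] -0011, -1001, -1010*, -1110*, 0-110, 00-11, 001-1, 0011-, 01-10*, 010-0, 0100-, 1-001*, 1-010*, 1-011*, 100-1*, 1001-*, 11-10*, 11-11*, 110-1*, 1101-*, 111-0, 1111-*
[col 2] -1-10, 1-0-1, 1-01-, 11-1-
Prime implicants: -0011, -1-10, -1001, 0-110, 00-11, 001-1, 0011-, 010-0, 0100-, 1-0-1, 1-01-, 11-1-, 111-0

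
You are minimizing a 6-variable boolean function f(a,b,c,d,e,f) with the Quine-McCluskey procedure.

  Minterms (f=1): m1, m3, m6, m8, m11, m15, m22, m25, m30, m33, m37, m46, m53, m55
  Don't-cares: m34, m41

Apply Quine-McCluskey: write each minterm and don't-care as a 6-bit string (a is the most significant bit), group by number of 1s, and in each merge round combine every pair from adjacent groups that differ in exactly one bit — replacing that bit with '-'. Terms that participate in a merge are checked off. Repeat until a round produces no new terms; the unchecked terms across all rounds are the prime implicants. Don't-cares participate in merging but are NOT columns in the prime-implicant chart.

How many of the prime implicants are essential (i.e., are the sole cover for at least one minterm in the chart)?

size-2^0 implicants → 000001(✓)  000011(✓)  000110(✓)  001000  001011(✓)  001111(✓)  010110(✓)  011001  011110(✓)  100001(✓)  100010  100101(✓)  101001(✓)  101110  110101(✓)  110111(✓)
size-2^1 implicants → -00001  0-0110  00-011  0000-1  001-11  01-110  1-0101  10-001  100-01  1101-1
Unchecked terms (primes): -00001, 0-0110, 00-011, 0000-1, 001-11, 001000, 01-110, 011001, 1-0101, 10-001, 100-01, 100010, 101110, 1101-1
Minterm coverage:
  m1 ⊆ -00001,0000-1
  m3 ⊆ 00-011,0000-1
  m6 ⊆ 0-0110 [E]
  m8 ⊆ 001000 [E]
  m11 ⊆ 00-011,001-11
  m15 ⊆ 001-11 [E]
  m22 ⊆ 0-0110,01-110
  m25 ⊆ 011001 [E]
  m30 ⊆ 01-110 [E]
  m33 ⊆ -00001,10-001,100-01
  m37 ⊆ 1-0101,100-01
  m46 ⊆ 101110 [E]
  m53 ⊆ 1-0101,1101-1
  m55 ⊆ 1101-1 [E]
E = {0-0110, 001-11, 001000, 01-110, 011001, 101110, 1101-1}

7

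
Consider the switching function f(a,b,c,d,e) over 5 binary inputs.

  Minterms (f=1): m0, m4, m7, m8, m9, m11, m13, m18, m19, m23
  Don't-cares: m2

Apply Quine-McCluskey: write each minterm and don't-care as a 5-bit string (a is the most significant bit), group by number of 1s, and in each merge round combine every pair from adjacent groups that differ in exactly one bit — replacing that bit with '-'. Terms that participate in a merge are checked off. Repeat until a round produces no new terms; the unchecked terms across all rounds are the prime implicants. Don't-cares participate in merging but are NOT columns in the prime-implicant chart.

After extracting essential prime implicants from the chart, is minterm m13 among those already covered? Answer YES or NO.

YES

Round 0: 00000✓ 00010✓ 00100✓ 00111✓ 01000✓ 01001✓ 01011✓ 01101✓ 10010✓ 10011✓ 10111✓
Round 1: -0010 -0111 0-000 00-00 000-0 01-01 010-1 0100- 10-11 1001-
PIs = {-0010, -0111, 0-000, 00-00, 000-0, 01-01, 010-1, 0100-, 10-11, 1001-}
Coverage chart:
  m0: 0-000,00-00,000-0
  m4: 00-00 ←essential
  m7: -0111 ←essential
  m8: 0-000,0100-
  m9: 01-01,010-1,0100-
  m11: 010-1 ←essential
  m13: 01-01 ←essential
  m18: -0010,1001-
  m19: 10-11,1001-
  m23: -0111,10-11
Essential: -0111, 00-00, 01-01, 010-1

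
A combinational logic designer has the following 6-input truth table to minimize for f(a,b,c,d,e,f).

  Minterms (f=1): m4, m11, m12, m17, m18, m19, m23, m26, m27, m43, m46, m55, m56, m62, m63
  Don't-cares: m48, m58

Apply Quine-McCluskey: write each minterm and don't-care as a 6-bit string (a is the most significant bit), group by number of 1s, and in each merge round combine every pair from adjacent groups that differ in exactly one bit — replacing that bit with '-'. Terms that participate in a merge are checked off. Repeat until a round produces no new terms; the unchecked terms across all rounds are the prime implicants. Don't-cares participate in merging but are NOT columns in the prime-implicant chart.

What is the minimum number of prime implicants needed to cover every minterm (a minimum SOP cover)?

Round 0: 000100✓ 001011✓ 001100✓ 010001✓ 010010✓ 010011✓ 010111✓ 011010✓ 011011✓ 101011✓ 101110✓ 110000✓ 110111✓ 111000✓ 111010✓ 111110✓ 111111✓
Round 1: -01011 -10111 -11010 0-1011 00-100 01-010✓ 01-011✓ 010-11 0100-1 01001-✓ 01101-✓ 1-1110 11-000 11-111 111-10 1110-0 11111-
Round 2: 01-01-
PIs = {-01011, -10111, -11010, 0-1011, 00-100, 01-01-, 010-11, 0100-1, 1-1110, 11-000, 11-111, 111-10, 1110-0, 11111-}
Coverage chart:
  m4: 00-100 ←essential
  m11: -01011,0-1011
  m12: 00-100 ←essential
  m17: 0100-1 ←essential
  m18: 01-01- ←essential
  m19: 01-01-,010-11,0100-1
  m23: -10111,010-11
  m26: -11010,01-01-
  m27: 0-1011,01-01-
  m43: -01011 ←essential
  m46: 1-1110 ←essential
  m55: -10111,11-111
  m56: 11-000,1110-0
  m62: 1-1110,111-10,11111-
  m63: 11-111,11111-
Essential: -01011, 00-100, 01-01-, 0100-1, 1-1110
Petrick residual → -10111, 11-000, 11-111
Min cover (8 terms): b'cd'ef + bc'def + a'b'de'f' + a'bd'e + a'bc'd'f + acdef' + abd'e'f' + abdef

8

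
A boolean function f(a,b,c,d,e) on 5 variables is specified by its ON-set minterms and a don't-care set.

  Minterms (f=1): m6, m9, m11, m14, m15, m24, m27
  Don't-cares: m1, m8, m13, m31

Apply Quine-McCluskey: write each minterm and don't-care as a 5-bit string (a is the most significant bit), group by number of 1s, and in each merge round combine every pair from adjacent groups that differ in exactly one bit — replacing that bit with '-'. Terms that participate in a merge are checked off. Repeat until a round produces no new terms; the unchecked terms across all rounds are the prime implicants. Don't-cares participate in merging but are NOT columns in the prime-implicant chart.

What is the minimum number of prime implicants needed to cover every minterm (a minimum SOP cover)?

4

[col 0] 00001*, 00110*, 01000*, 01001*, 01011*, 01101*, 01110*, 01111*, 11000*, 11011*, 11111*
[col 1] -1000, -1011*, -1111*, 0-001, 0-110, 01-01*, 01-11*, 010-1*, 0100-, 011-1*, 0111-, 11-11*
[col 2] -1-11, 01--1
Prime implicants: -1-11, -1000, 0-001, 0-110, 01--1, 0100-, 0111-
PI chart (minterm → PIs covering it):
  6 | 0-110  (sole → essential)
  9 | 0-001,01--1,0100-
  11 | -1-11,01--1
  14 | 0-110,0111-
  15 | -1-11,01--1,0111-
  24 | -1000  (sole → essential)
  27 | -1-11  (sole → essential)
Essential prime implicants: -1-11, -1000, 0-110
Petrick residual → 0-001
Minimum SOP uses 4 PIs: bde + bc'd'e' + a'c'd'e + a'cde'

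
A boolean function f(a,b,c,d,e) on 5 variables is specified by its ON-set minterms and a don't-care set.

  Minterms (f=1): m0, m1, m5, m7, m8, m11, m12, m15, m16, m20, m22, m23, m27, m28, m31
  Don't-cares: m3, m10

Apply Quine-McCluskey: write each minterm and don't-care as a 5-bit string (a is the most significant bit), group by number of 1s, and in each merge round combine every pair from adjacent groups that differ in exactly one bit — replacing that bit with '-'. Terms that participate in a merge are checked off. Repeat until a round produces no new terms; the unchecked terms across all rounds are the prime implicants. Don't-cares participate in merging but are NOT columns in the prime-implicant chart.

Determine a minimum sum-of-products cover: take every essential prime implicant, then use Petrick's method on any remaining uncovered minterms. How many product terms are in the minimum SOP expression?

[col 0] 00000*, 00001*, 00011*, 00101*, 00111*, 01000*, 01010*, 01011*, 01100*, 01111*, 10000*, 10100*, 10110*, 10111*, 11011*, 11100*, 11111*
[col 1] -0000, -0111*, -1011*, -1100, -1111*, 0-000, 0-011*, 0-111*, 00-01*, 00-11*, 000-1*, 0000-, 001-1*, 01-00, 01-11*, 010-0, 0101-, 1-100, 1-111*, 10-00, 101-0, 1011-, 11-11*
[col 2] --111, -1-11, 0--11, 00--1
Prime implicants: --111, -0000, -1-11, -1100, 0--11, 0-000, 00--1, 0000-, 01-00, 010-0, 0101-, 1-100, 10-00, 101-0, 1011-
PI chart (minterm → PIs covering it):
  0 | -0000,0-000,0000-
  1 | 00--1,0000-
  5 | 00--1  (sole → essential)
  7 | --111,0--11,00--1
  8 | 0-000,01-00,010-0
  11 | -1-11,0--11,0101-
  12 | -1100,01-00
  15 | --111,-1-11,0--11
  16 | -0000,10-00
  20 | 1-100,10-00,101-0
  22 | 101-0,1011-
  23 | --111,1011-
  27 | -1-11  (sole → essential)
  28 | -1100,1-100
  31 | --111,-1-11
Essential prime implicants: -1-11, 00--1
Petrick residual → -0000, 01-00, 1-100, 1011-
Minimum SOP uses 6 PIs: b'c'd'e' + bde + a'b'e + a'bd'e' + acd'e' + ab'cd

6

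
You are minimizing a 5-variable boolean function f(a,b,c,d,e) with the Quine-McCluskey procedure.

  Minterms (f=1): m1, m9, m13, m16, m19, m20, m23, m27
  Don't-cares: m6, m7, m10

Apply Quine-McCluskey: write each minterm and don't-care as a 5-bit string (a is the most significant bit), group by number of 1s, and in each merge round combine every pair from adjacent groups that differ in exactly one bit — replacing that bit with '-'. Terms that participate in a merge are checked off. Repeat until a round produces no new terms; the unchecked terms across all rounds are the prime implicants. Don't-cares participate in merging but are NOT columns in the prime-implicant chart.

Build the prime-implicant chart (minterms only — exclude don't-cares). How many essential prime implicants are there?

4

Round 0: 00001✓ 00110✓ 00111✓ 01001✓ 01010 01101✓ 10000✓ 10011✓ 10100✓ 10111✓ 11011✓
Round 1: -0111 0-001 0011- 01-01 1-011 10-00 10-11
PIs = {-0111, 0-001, 0011-, 01-01, 01010, 1-011, 10-00, 10-11}
Coverage chart:
  m1: 0-001 ←essential
  m9: 0-001,01-01
  m13: 01-01 ←essential
  m16: 10-00 ←essential
  m19: 1-011,10-11
  m20: 10-00 ←essential
  m23: -0111,10-11
  m27: 1-011 ←essential
Essential: 0-001, 01-01, 1-011, 10-00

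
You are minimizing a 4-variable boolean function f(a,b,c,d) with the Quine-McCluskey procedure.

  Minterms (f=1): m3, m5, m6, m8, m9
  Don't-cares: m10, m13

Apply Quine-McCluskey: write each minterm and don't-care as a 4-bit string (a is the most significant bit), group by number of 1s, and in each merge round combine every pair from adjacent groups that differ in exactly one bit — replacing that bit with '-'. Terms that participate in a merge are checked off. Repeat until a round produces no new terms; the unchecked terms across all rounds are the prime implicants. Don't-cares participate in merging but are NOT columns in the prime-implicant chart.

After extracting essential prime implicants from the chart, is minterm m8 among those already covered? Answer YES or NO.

size-2^0 implicants → 0011  0101(✓)  0110  1000(✓)  1001(✓)  1010(✓)  1101(✓)
size-2^1 implicants → -101  1-01  10-0  100-
Unchecked terms (primes): -101, 0011, 0110, 1-01, 10-0, 100-
Minterm coverage:
  m3 ⊆ 0011 [E]
  m5 ⊆ -101 [E]
  m6 ⊆ 0110 [E]
  m8 ⊆ 10-0,100-
  m9 ⊆ 1-01,100-
E = {-101, 0011, 0110}

NO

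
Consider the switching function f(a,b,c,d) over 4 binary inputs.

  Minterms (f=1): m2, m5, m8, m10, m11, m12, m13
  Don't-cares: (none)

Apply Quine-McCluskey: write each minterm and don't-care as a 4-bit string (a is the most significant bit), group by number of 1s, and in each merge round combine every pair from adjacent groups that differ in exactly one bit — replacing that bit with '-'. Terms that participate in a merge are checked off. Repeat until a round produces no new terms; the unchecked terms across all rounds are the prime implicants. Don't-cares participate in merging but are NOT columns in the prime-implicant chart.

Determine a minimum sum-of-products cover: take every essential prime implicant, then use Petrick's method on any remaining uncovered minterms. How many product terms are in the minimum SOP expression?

[col 0] 0010*, 0101*, 1000*, 1010*, 1011*, 1100*, 1101*
[col 1] -010, -101, 1-00, 10-0, 101-, 110-
Prime implicants: -010, -101, 1-00, 10-0, 101-, 110-
PI chart (minterm → PIs covering it):
  2 | -010  (sole → essential)
  5 | -101  (sole → essential)
  8 | 1-00,10-0
  10 | -010,10-0,101-
  11 | 101-  (sole → essential)
  12 | 1-00,110-
  13 | -101,110-
Essential prime implicants: -010, -101, 101-
Petrick residual → 1-00
Minimum SOP uses 4 PIs: b'cd' + bc'd + ac'd' + ab'c

4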